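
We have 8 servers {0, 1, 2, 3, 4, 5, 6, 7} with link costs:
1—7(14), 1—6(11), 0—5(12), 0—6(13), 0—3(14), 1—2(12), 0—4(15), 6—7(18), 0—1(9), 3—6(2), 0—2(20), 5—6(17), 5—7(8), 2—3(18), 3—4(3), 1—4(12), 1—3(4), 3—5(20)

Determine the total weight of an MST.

50

Grow the tree from 1 using Prim:
Step 1: cheapest edge leaving the tree is 1—3 (4); add 3.
Step 2: cheapest edge leaving the tree is 3—6 (2); add 6.
Step 3: cheapest edge leaving the tree is 3—4 (3); add 4.
Step 4: cheapest edge leaving the tree is 0—1 (9); add 0.
Step 5: cheapest edge leaving the tree is 1—2 (12); add 2.
Step 6: cheapest edge leaving the tree is 0—5 (12); add 5.
Step 7: cheapest edge leaving the tree is 5—7 (8); add 7.
MST edges: 1—3, 3—6, 3—4, 0—1, 1—2, 0—5, 5—7; total weight 4+2+3+9+12+12+8 = 50.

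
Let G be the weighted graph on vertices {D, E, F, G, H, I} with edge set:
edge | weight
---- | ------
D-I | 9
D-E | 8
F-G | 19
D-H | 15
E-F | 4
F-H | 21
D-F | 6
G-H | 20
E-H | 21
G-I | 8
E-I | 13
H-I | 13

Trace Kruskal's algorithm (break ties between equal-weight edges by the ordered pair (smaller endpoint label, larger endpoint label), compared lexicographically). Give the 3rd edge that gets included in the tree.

G-I

Kruskal: consider edges lightest-first.
E-F (4): add — endpoints in different components.
D-F (6): add — endpoints in different components.
D-E (8): skip — D and E already connected.
G-I (8): add — endpoints in different components.
D-I (9): add — endpoints in different components.
E-I (13): skip — E and I already connected.
H-I (13): add — endpoints in different components.
The 3rd edge added is G-I.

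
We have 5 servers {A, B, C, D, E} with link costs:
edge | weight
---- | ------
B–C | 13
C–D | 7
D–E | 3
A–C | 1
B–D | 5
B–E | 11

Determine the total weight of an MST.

16

Prim's algorithm from A:
Step 1: frontier [A–C 1] → take A–C (1); add C.
Step 2: frontier [C–D 7, B–C 13] → take C–D (7); add D.
Step 3: frontier [B–C 13, D–E 3, B–D 5] → take D–E (3); add E.
Step 4: frontier [B–C 13, B–D 5, B–E 11] → take B–D (5); add B.
MST edges: A–C, C–D, D–E, B–D; total weight 1+7+3+5 = 16.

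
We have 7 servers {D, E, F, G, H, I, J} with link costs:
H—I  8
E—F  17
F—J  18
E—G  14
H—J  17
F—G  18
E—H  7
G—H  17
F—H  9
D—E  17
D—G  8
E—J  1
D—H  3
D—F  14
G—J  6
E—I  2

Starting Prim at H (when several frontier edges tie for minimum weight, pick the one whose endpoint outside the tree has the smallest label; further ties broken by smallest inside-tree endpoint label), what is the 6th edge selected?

F-H

Grow the tree from H using Prim:
Step 1: cheapest edge leaving the tree is D—H (3); add D.
Step 2: cheapest edge leaving the tree is E—H (7); add E.
Step 3: cheapest edge leaving the tree is E—J (1); add J.
Step 4: cheapest edge leaving the tree is E—I (2); add I.
Step 5: cheapest edge leaving the tree is G—J (6); add G.
Step 6: cheapest edge leaving the tree is F—H (9); add F.
The 6th edge added is F—H.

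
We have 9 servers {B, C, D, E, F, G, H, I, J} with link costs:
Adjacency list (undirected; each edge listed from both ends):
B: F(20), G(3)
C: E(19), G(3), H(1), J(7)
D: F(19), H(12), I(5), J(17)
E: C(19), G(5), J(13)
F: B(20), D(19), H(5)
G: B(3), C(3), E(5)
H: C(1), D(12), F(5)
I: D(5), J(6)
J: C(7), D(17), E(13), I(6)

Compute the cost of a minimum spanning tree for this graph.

Prim's algorithm from H:
Step 1: cheapest edge leaving the tree is C-H (1); add C.
Step 2: cheapest edge leaving the tree is C-G (3); add G.
Step 3: cheapest edge leaving the tree is B-G (3); add B.
Step 4: cheapest edge leaving the tree is E-G (5); add E.
Step 5: cheapest edge leaving the tree is F-H (5); add F.
Step 6: cheapest edge leaving the tree is C-J (7); add J.
Step 7: cheapest edge leaving the tree is I-J (6); add I.
Step 8: cheapest edge leaving the tree is D-I (5); add D.
MST edges: C-H, C-G, B-G, E-G, F-H, C-J, I-J, D-I; total weight 1+3+3+5+5+7+6+5 = 35.

35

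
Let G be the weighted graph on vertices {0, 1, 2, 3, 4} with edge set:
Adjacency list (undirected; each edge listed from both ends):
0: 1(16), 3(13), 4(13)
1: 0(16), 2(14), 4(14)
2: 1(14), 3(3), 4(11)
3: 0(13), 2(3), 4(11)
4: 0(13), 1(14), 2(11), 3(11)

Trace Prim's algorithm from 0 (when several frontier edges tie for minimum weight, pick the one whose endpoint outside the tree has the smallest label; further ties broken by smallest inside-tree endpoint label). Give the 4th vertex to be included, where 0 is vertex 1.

Prim's algorithm from 0:
Step 1: cheapest edge leaving the tree is 0—3 (13); add 3.
Step 2: cheapest edge leaving the tree is 2—3 (3); add 2.
Step 3: cheapest edge leaving the tree is 2—4 (11); add 4.
Step 4: cheapest edge leaving the tree is 1—2 (14); add 1.
Vertex order: 0, 3, 2, 4, 1. The 4th vertex is 4.

4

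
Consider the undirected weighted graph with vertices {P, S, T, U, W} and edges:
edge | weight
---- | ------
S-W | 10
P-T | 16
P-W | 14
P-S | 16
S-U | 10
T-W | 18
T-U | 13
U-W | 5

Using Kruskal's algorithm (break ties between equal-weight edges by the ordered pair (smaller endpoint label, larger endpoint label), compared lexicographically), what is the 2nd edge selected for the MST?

S-U

Kruskal: consider edges lightest-first.
U-W (5): add. Components now {U,W} {T} {P} {S}
S-U (10): add. Components now {S,U,W} {T} {P}
S-W (10): skip — S and W already connected.
T-U (13): add. Components now {S,T,U,W} {P}
P-W (14): add. Components now {P,S,T,U,W}
The 2nd edge added is S-U.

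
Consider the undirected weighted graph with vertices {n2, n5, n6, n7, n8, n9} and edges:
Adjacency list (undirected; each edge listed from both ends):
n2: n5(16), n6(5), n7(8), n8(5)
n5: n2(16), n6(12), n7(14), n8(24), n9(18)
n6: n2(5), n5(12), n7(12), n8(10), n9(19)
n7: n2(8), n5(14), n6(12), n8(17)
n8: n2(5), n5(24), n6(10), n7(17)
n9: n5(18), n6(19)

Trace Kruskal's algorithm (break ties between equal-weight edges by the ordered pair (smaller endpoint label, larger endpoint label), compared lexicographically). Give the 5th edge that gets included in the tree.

n5-n9

Kruskal: consider edges lightest-first.
n2–n6 (5): add — endpoints in different components.
n2–n8 (5): add — endpoints in different components.
n2–n7 (8): add — endpoints in different components.
n6–n8 (10): skip — n6 and n8 already connected.
n5–n6 (12): add — endpoints in different components.
n6–n7 (12): skip — n6 and n7 already connected.
n5–n7 (14): skip — n5 and n7 already connected.
n2–n5 (16): skip — n2 and n5 already connected.
n7–n8 (17): skip — n8 and n7 already connected.
n5–n9 (18): add — endpoints in different components.
The 5th edge added is n5–n9.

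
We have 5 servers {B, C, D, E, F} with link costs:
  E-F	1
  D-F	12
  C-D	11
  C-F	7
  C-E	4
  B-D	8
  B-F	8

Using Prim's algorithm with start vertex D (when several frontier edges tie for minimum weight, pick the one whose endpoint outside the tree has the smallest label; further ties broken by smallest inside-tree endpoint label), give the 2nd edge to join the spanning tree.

Grow the tree from D using Prim:
Step 1: frontier [B-D 8, C-D 11, D-F 12] → take B-D (8); add B.
Step 2: frontier [B-F 8, C-D 11, D-F 12] → take B-F (8); add F.
Step 3: frontier [C-D 11, E-F 1, C-F 7] → take E-F (1); add E.
Step 4: frontier [C-D 11, C-E 4, C-F 7] → take C-E (4); add C.
The 2nd edge added is B-F.

B-F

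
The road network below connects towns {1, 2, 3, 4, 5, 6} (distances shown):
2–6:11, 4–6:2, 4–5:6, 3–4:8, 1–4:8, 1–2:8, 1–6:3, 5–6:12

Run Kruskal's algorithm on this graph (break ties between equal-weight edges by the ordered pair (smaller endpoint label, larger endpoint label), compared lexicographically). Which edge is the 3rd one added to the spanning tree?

Sort edges by weight, then run Kruskal:
4–6 (2): add. Components now {1} {2} {3} {4,6} {5}
1–6 (3): add. Components now {1,4,6} {2} {3} {5}
4–5 (6): add. Components now {1,4,5,6} {2} {3}
1–2 (8): add. Components now {1,2,4,5,6} {3}
1–4 (8): skip — 1 and 4 already connected.
3–4 (8): add. Components now {1,2,3,4,5,6}
The 3rd edge added is 4–5.

4-5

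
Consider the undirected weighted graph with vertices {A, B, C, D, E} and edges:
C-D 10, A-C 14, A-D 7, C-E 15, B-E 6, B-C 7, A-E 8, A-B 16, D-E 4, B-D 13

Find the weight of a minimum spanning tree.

24

Sort edges by weight, then run Kruskal:
D-E (4): add. Components now {A} {B} {C} {D,E}
B-E (6): add. Components now {A} {B,D,E} {C}
A-D (7): add. Components now {A,B,D,E} {C}
B-C (7): add. Components now {A,B,C,D,E}
MST edges: D-E, B-E, A-D, B-C; total weight 4+6+7+7 = 24.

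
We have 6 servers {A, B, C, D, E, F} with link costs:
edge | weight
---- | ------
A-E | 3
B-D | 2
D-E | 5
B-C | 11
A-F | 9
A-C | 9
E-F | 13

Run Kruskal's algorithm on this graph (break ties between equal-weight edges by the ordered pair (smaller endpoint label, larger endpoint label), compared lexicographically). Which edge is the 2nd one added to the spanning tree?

A-E

Kruskal's algorithm — process edges by increasing weight (ties by edge label):
B-D (2): add. Components now {A} {B,D} {C} {E} {F}
A-E (3): add. Components now {A,E} {B,D} {C} {F}
D-E (5): add. Components now {A,B,D,E} {C} {F}
A-C (9): add. Components now {A,B,C,D,E} {F}
A-F (9): add. Components now {A,B,C,D,E,F}
The 2nd edge added is A-E.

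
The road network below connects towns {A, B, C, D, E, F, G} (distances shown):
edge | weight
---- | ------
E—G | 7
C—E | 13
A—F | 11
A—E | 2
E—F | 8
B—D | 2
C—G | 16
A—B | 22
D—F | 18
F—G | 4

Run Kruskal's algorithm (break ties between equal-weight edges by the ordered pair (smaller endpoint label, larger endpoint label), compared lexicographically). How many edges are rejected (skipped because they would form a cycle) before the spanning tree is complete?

3

Kruskal's algorithm — process edges by increasing weight (ties by edge label):
A—E (2): add. Components now {A,E} {B} {C} {D} {F} {G}
B—D (2): add. Components now {A,E} {B,D} {C} {F} {G}
F—G (4): add. Components now {A,E} {B,D} {C} {F,G}
E—G (7): add. Components now {A,E,F,G} {B,D} {C}
E—F (8): skip — E and F already connected.
A—F (11): skip — A and F already connected.
C—E (13): add. Components now {A,C,E,F,G} {B,D}
C—G (16): skip — C and G already connected.
D—F (18): add. Components now {A,B,C,D,E,F,G}
Edges rejected before the tree was complete: 3.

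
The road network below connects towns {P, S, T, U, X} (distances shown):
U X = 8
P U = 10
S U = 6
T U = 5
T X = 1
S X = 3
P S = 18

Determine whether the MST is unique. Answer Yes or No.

Yes

Sort edges by weight, then run Kruskal:
T X (1): add — endpoints in different components.
S X (3): add — endpoints in different components.
T U (5): add — endpoints in different components.
S U (6): skip — S and U already connected.
U X (8): skip — X and U already connected.
P U (10): add — endpoints in different components.
Every non-tree edge has weight strictly greater than the heaviest edge on the tree path between its endpoints, so the MST is unique.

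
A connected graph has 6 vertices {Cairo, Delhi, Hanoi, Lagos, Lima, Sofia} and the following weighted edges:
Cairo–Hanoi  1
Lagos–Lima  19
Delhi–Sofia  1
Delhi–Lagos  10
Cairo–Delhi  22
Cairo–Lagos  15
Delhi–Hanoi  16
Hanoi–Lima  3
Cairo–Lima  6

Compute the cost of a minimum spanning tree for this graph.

Prim's algorithm from Cairo:
Step 1: frontier [Cairo–Hanoi 1, Cairo–Lima 6, Cairo–Lagos 15, Cairo–Delhi 22] → take Cairo–Hanoi (1); add Hanoi.
Step 2: frontier [Cairo–Lima 6, Cairo–Lagos 15, Cairo–Delhi 22, Hanoi–Lima 3, Delhi–Hanoi 16] → take Hanoi–Lima (3); add Lima.
Step 3: frontier [Cairo–Lagos 15, Cairo–Delhi 22, Delhi–Hanoi 16, Lagos–Lima 19] → take Cairo–Lagos (15); add Lagos.
Step 4: frontier [Cairo–Delhi 22, Delhi–Hanoi 16, Delhi–Lagos 10] → take Delhi–Lagos (10); add Delhi.
Step 5: frontier [Delhi–Sofia 1] → take Delhi–Sofia (1); add Sofia.
MST edges: Cairo–Hanoi, Hanoi–Lima, Cairo–Lagos, Delhi–Lagos, Delhi–Sofia; total weight 1+3+15+10+1 = 30.

30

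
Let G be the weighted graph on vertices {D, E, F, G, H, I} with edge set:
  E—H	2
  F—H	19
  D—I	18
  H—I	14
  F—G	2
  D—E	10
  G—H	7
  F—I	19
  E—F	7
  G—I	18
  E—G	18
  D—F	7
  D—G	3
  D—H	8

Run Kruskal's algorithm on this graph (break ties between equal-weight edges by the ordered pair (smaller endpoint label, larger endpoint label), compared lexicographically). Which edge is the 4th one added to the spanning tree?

E-F

Sort edges by weight, then run Kruskal:
E—H (2): add. Components now {D} {E,H} {F} {G} {I}
F—G (2): add. Components now {D} {E,H} {F,G} {I}
D—G (3): add. Components now {D,F,G} {E,H} {I}
D—F (7): skip — D and F already connected.
E—F (7): add. Components now {D,E,F,G,H} {I}
G—H (7): skip — G and H already connected.
D—H (8): skip — D and H already connected.
D—E (10): skip — D and E already connected.
H—I (14): add. Components now {D,E,F,G,H,I}
The 4th edge added is E—F.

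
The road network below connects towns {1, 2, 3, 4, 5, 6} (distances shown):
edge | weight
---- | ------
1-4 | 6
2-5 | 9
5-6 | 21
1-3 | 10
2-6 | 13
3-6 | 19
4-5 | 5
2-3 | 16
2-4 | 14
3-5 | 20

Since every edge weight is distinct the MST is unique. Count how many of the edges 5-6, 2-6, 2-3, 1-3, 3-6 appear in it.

2

Kruskal's algorithm — process edges by increasing weight (ties by edge label):
4-5 (5): add. Components now {1} {2} {3} {4,5} {6}
1-4 (6): add. Components now {1,4,5} {2} {3} {6}
2-5 (9): add. Components now {1,2,4,5} {3} {6}
1-3 (10): add. Components now {1,2,3,4,5} {6}
2-6 (13): add. Components now {1,2,3,4,5,6}
MST edge set: {4-5, 1-4, 2-5, 1-3, 2-6}.
Of the listed edges, {2-6, 1-3} are in the MST → 2.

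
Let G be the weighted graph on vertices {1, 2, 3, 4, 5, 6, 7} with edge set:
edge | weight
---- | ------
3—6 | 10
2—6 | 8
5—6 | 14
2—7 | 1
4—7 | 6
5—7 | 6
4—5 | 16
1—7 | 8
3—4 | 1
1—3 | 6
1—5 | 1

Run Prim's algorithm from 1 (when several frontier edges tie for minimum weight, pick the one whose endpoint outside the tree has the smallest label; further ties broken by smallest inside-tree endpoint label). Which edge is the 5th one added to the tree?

Prim, starting at 1.
Step 1: cheapest edge leaving the tree is 1—5 (1); add 5.
Step 2: cheapest edge leaving the tree is 1—3 (6); add 3.
Step 3: cheapest edge leaving the tree is 3—4 (1); add 4.
Step 4: cheapest edge leaving the tree is 4—7 (6); add 7.
Step 5: cheapest edge leaving the tree is 2—7 (1); add 2.
Step 6: cheapest edge leaving the tree is 2—6 (8); add 6.
The 5th edge added is 2—7.

2-7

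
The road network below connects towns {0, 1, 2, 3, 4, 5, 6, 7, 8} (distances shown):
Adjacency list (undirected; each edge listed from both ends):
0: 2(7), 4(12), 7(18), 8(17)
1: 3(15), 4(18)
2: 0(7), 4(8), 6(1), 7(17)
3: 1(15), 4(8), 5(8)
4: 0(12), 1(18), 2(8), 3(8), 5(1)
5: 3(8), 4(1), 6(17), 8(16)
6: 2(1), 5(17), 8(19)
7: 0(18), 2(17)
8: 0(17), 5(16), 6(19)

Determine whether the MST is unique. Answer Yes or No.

Kruskal: consider edges lightest-first.
2-6 (1): add — endpoints in different components.
4-5 (1): add — endpoints in different components.
0-2 (7): add — endpoints in different components.
2-4 (8): add — endpoints in different components.
3-4 (8): add — endpoints in different components.
3-5 (8): skip — 3 and 5 already connected.
0-4 (12): skip — 0 and 4 already connected.
1-3 (15): add — endpoints in different components.
5-8 (16): add — endpoints in different components.
0-8 (17): skip — 0 and 8 already connected.
2-7 (17): add — endpoints in different components.
Non-tree edge 3-5 has weight 8, equal to the heaviest edge on its tree cycle — swapping gives another MST of the same weight. Not unique.

No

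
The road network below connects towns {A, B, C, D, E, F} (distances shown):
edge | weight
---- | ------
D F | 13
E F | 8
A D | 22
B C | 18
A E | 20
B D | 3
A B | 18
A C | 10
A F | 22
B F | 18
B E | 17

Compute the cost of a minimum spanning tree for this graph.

Kruskal: consider edges lightest-first.
B D (3): add — endpoints in different components.
E F (8): add — endpoints in different components.
A C (10): add — endpoints in different components.
D F (13): add — endpoints in different components.
B E (17): skip — B and E already connected.
A B (18): add — endpoints in different components.
MST edges: B D, E F, A C, D F, A B; total weight 3+8+10+13+18 = 52.

52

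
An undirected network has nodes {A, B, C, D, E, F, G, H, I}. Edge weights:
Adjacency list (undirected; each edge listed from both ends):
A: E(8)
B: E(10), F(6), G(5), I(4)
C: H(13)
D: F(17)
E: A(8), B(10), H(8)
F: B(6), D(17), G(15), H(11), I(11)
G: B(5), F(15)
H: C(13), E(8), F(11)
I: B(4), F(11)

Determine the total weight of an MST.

Kruskal: consider edges lightest-first.
B I (4): add — endpoints in different components.
B G (5): add — endpoints in different components.
B F (6): add — endpoints in different components.
A E (8): add — endpoints in different components.
E H (8): add — endpoints in different components.
B E (10): add — endpoints in different components.
F H (11): skip — F and H already connected.
F I (11): skip — F and I already connected.
C H (13): add — endpoints in different components.
F G (15): skip — F and G already connected.
D F (17): add — endpoints in different components.
MST edges: B I, B G, B F, A E, E H, B E, C H, D F; total weight 4+5+6+8+8+10+13+17 = 71.

71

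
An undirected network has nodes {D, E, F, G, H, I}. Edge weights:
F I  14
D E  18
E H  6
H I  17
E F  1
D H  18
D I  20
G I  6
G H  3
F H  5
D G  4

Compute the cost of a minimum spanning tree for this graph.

Prim, starting at F.
Step 1: frontier [E F 1, F H 5, F I 14] → take E F (1); add E.
Step 2: frontier [E H 6, D E 18, F H 5, F I 14] → take F H (5); add H.
Step 3: frontier [D E 18, F I 14, G H 3, H I 17, D H 18] → take G H (3); add G.
Step 4: frontier [D E 18, F I 14, D G 4, G I 6, H I 17, D H 18] → take D G (4); add D.
Step 5: frontier [D I 20, F I 14, G I 6, H I 17] → take G I (6); add I.
MST edges: E F, F H, G H, D G, G I; total weight 1+5+3+4+6 = 19.

19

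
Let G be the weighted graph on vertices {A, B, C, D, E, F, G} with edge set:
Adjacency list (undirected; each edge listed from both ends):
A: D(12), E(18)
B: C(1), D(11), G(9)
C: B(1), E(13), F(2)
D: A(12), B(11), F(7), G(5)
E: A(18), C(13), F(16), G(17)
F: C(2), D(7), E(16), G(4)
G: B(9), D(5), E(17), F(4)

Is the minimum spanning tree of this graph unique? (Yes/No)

Yes

Sort edges by weight, then run Kruskal:
B–C (1): add. Components now {A} {B,C} {D} {E} {F} {G}
C–F (2): add. Components now {A} {B,C,F} {D} {E} {G}
F–G (4): add. Components now {A} {B,C,F,G} {D} {E}
D–G (5): add. Components now {A} {B,C,D,F,G} {E}
D–F (7): skip — D and F already connected.
B–G (9): skip — B and G already connected.
B–D (11): skip — B and D already connected.
A–D (12): add. Components now {A,B,C,D,F,G} {E}
C–E (13): add. Components now {A,B,C,D,E,F,G}
Every non-tree edge has weight strictly greater than the heaviest edge on the tree path between its endpoints, so the MST is unique.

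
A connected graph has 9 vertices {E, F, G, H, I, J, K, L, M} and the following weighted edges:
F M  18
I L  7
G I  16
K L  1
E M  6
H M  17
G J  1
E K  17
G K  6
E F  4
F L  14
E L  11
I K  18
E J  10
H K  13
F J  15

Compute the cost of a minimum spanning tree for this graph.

Prim, starting at J.
Step 1: cheapest edge leaving the tree is G J (1); add G.
Step 2: cheapest edge leaving the tree is G K (6); add K.
Step 3: cheapest edge leaving the tree is K L (1); add L.
Step 4: cheapest edge leaving the tree is I L (7); add I.
Step 5: cheapest edge leaving the tree is E J (10); add E.
Step 6: cheapest edge leaving the tree is E F (4); add F.
Step 7: cheapest edge leaving the tree is E M (6); add M.
Step 8: cheapest edge leaving the tree is H K (13); add H.
MST edges: G J, G K, K L, I L, E J, E F, E M, H K; total weight 1+6+1+7+10+4+6+13 = 48.

48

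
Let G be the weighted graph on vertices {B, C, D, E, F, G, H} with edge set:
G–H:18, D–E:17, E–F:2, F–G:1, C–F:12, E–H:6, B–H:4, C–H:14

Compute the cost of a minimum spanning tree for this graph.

42

Kruskal's algorithm — process edges by increasing weight (ties by edge label):
F–G (1): add. Components now {B} {C} {D} {E} {F,G} {H}
E–F (2): add. Components now {B} {C} {D} {E,F,G} {H}
B–H (4): add. Components now {B,H} {C} {D} {E,F,G}
E–H (6): add. Components now {B,E,F,G,H} {C} {D}
C–F (12): add. Components now {B,C,E,F,G,H} {D}
C–H (14): skip — C and H already connected.
D–E (17): add. Components now {B,C,D,E,F,G,H}
MST edges: F–G, E–F, B–H, E–H, C–F, D–E; total weight 1+2+4+6+12+17 = 42.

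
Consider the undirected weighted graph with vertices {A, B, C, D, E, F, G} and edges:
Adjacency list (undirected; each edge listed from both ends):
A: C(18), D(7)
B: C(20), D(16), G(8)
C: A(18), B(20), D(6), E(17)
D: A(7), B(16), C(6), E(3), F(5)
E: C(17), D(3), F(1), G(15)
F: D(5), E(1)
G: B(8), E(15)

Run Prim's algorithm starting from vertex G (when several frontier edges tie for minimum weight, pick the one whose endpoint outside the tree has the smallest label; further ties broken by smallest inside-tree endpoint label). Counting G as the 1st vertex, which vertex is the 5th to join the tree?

Grow the tree from G using Prim:
Step 1: frontier [B–G 8, E–G 15] → take B–G (8); add B.
Step 2: frontier [B–D 16, B–C 20, E–G 15] → take E–G (15); add E.
Step 3: frontier [B–D 16, B–C 20, E–F 1, D–E 3, C–E 17] → take E–F (1); add F.
Step 4: frontier [B–D 16, B–C 20, D–E 3, C–E 17, D–F 5] → take D–E (3); add D.
Step 5: frontier [B–C 20, C–D 6, A–D 7, C–E 17] → take C–D (6); add C.
Step 6: frontier [A–C 18, A–D 7] → take A–D (7); add A.
Vertex order: G, B, E, F, D, C, A. The 5th vertex is D.

D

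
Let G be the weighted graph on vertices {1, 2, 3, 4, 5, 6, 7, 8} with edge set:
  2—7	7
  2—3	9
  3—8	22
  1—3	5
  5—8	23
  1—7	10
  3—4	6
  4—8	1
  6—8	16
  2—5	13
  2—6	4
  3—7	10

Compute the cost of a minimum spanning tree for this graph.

Kruskal: consider edges lightest-first.
4—8 (1): add — endpoints in different components.
2—6 (4): add — endpoints in different components.
1—3 (5): add — endpoints in different components.
3—4 (6): add — endpoints in different components.
2—7 (7): add — endpoints in different components.
2—3 (9): add — endpoints in different components.
1—7 (10): skip — 1 and 7 already connected.
3—7 (10): skip — 3 and 7 already connected.
2—5 (13): add — endpoints in different components.
MST edges: 4—8, 2—6, 1—3, 3—4, 2—7, 2—3, 2—5; total weight 1+4+5+6+7+9+13 = 45.

45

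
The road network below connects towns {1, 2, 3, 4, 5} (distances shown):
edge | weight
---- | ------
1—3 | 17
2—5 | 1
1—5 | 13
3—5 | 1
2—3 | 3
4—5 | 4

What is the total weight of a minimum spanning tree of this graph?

19

Prim's algorithm from 2:
Step 1: frontier [2—5 1, 2—3 3] → take 2—5 (1); add 5.
Step 2: frontier [2—3 3, 3—5 1, 4—5 4, 1—5 13] → take 3—5 (1); add 3.
Step 3: frontier [1—3 17, 4—5 4, 1—5 13] → take 4—5 (4); add 4.
Step 4: frontier [1—3 17, 1—5 13] → take 1—5 (13); add 1.
MST edges: 2—5, 3—5, 4—5, 1—5; total weight 1+1+4+13 = 19.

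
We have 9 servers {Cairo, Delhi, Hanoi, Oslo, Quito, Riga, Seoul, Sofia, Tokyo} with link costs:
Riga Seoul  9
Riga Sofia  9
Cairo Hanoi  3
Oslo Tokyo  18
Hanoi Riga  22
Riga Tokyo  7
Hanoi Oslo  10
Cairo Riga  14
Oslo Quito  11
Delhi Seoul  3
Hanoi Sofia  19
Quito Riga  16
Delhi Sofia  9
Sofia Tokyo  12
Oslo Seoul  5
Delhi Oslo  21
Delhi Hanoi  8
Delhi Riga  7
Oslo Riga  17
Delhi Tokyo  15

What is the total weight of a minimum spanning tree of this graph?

53

Kruskal: consider edges lightest-first.
Cairo Hanoi (3): add — endpoints in different components.
Delhi Seoul (3): add — endpoints in different components.
Oslo Seoul (5): add — endpoints in different components.
Delhi Riga (7): add — endpoints in different components.
Riga Tokyo (7): add — endpoints in different components.
Delhi Hanoi (8): add — endpoints in different components.
Delhi Sofia (9): add — endpoints in different components.
Riga Seoul (9): skip — Riga and Seoul already connected.
Riga Sofia (9): skip — Riga and Sofia already connected.
Hanoi Oslo (10): skip — Oslo and Hanoi already connected.
Oslo Quito (11): add — endpoints in different components.
MST edges: Cairo Hanoi, Delhi Seoul, Oslo Seoul, Delhi Riga, Riga Tokyo, Delhi Hanoi, Delhi Sofia, Oslo Quito; total weight 3+3+5+7+7+8+9+11 = 53.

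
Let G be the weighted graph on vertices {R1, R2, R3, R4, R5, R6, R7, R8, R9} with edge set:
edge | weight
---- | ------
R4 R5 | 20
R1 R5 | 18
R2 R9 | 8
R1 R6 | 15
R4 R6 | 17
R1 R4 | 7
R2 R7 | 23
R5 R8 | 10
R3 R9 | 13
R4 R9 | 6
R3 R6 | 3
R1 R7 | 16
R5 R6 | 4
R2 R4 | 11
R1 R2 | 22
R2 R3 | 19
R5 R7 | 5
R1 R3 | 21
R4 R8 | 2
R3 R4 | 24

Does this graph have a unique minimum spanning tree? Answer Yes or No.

Kruskal's algorithm — process edges by increasing weight (ties by edge label):
R4 R8 (2): add — endpoints in different components.
R3 R6 (3): add — endpoints in different components.
R5 R6 (4): add — endpoints in different components.
R5 R7 (5): add — endpoints in different components.
R4 R9 (6): add — endpoints in different components.
R1 R4 (7): add — endpoints in different components.
R2 R9 (8): add — endpoints in different components.
R5 R8 (10): add — endpoints in different components.
Every non-tree edge has weight strictly greater than the heaviest edge on the tree path between its endpoints, so the MST is unique.

Yes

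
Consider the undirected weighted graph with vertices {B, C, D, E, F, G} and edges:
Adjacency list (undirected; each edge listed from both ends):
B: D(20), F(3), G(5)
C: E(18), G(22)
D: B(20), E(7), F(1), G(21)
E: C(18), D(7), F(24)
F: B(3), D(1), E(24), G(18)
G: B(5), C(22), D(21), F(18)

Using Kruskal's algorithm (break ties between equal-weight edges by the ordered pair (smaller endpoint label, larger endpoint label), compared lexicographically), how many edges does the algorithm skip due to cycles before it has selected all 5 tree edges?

Kruskal: consider edges lightest-first.
D F (1): add. Components now {B} {C} {D,F} {E} {G}
B F (3): add. Components now {B,D,F} {C} {E} {G}
B G (5): add. Components now {B,D,F,G} {C} {E}
D E (7): add. Components now {B,D,E,F,G} {C}
C E (18): add. Components now {B,C,D,E,F,G}
Edges rejected before the tree was complete: 0.

0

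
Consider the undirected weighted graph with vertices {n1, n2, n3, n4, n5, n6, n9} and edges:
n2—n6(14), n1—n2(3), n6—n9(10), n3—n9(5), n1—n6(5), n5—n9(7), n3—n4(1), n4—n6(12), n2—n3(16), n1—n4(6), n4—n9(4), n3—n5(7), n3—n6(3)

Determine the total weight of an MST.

23

Kruskal's algorithm — process edges by increasing weight (ties by edge label):
n3—n4 (1): add — endpoints in different components.
n1—n2 (3): add — endpoints in different components.
n3—n6 (3): add — endpoints in different components.
n4—n9 (4): add — endpoints in different components.
n1—n6 (5): add — endpoints in different components.
n3—n9 (5): skip — n3 and n9 already connected.
n1—n4 (6): skip — n1 and n4 already connected.
n3—n5 (7): add — endpoints in different components.
MST edges: n3—n4, n1—n2, n3—n6, n4—n9, n1—n6, n3—n5; total weight 1+3+3+4+5+7 = 23.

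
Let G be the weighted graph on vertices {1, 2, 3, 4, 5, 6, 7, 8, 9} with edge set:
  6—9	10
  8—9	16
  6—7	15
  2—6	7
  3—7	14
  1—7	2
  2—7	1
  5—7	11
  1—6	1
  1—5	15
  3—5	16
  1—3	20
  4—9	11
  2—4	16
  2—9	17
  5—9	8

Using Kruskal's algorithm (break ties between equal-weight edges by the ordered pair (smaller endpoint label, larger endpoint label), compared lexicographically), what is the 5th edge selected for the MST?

Kruskal: consider edges lightest-first.
1—6 (1): add — endpoints in different components.
2—7 (1): add — endpoints in different components.
1—7 (2): add — endpoints in different components.
2—6 (7): skip — 2 and 6 already connected.
5—9 (8): add — endpoints in different components.
6—9 (10): add — endpoints in different components.
4—9 (11): add — endpoints in different components.
5—7 (11): skip — 5 and 7 already connected.
3—7 (14): add — endpoints in different components.
1—5 (15): skip — 1 and 5 already connected.
6—7 (15): skip — 6 and 7 already connected.
2—4 (16): skip — 2 and 4 already connected.
3—5 (16): skip — 3 and 5 already connected.
8—9 (16): add — endpoints in different components.
The 5th edge added is 6—9.

6-9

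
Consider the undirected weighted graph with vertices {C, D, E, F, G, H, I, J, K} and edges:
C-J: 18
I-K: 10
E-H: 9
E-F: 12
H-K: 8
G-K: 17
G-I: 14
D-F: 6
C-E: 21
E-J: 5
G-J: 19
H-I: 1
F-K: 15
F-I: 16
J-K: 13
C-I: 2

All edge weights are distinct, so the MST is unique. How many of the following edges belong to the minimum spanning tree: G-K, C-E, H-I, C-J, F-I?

Kruskal's algorithm — process edges by increasing weight (ties by edge label):
H-I (1): add — endpoints in different components.
C-I (2): add — endpoints in different components.
E-J (5): add — endpoints in different components.
D-F (6): add — endpoints in different components.
H-K (8): add — endpoints in different components.
E-H (9): add — endpoints in different components.
I-K (10): skip — I and K already connected.
E-F (12): add — endpoints in different components.
J-K (13): skip — J and K already connected.
G-I (14): add — endpoints in different components.
MST edge set: {H-I, C-I, E-J, D-F, H-K, E-H, E-F, G-I}.
Of the listed edges, {H-I} are in the MST → 1.

1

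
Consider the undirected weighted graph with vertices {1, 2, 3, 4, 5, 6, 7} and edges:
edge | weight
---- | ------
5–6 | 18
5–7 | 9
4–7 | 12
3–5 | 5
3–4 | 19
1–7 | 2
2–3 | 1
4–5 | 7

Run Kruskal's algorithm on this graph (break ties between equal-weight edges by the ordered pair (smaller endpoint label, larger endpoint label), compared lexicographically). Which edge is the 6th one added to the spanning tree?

5-6

Kruskal: consider edges lightest-first.
2–3 (1): add — endpoints in different components.
1–7 (2): add — endpoints in different components.
3–5 (5): add — endpoints in different components.
4–5 (7): add — endpoints in different components.
5–7 (9): add — endpoints in different components.
4–7 (12): skip — 4 and 7 already connected.
5–6 (18): add — endpoints in different components.
The 6th edge added is 5–6.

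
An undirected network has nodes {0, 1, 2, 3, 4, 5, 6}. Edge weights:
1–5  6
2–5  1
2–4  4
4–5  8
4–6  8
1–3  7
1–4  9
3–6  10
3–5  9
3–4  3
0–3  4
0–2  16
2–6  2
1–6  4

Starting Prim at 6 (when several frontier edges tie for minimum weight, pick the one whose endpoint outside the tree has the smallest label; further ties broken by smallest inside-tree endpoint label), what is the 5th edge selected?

Grow the tree from 6 using Prim:
Step 1: frontier [2–6 2, 1–6 4, 4–6 8, 3–6 10] → take 2–6 (2); add 2.
Step 2: frontier [2–5 1, 2–4 4, 0–2 16, 1–6 4, 4–6 8, 3–6 10] → take 2–5 (1); add 5.
Step 3: frontier [2–4 4, 0–2 16, 1–5 6, 4–5 8, 3–5 9, 1–6 4, 4–6 8, 3–6 10] → take 1–6 (4); add 1.
Step 4: frontier [1–3 7, 1–4 9, 2–4 4, 0–2 16, 4–5 8, 3–5 9, 4–6 8, 3–6 10] → take 2–4 (4); add 4.
Step 5: frontier [1–3 7, 0–2 16, 3–4 3, 3–5 9, 3–6 10] → take 3–4 (3); add 3.
Step 6: frontier [0–2 16, 0–3 4] → take 0–3 (4); add 0.
The 5th edge added is 3–4.

3-4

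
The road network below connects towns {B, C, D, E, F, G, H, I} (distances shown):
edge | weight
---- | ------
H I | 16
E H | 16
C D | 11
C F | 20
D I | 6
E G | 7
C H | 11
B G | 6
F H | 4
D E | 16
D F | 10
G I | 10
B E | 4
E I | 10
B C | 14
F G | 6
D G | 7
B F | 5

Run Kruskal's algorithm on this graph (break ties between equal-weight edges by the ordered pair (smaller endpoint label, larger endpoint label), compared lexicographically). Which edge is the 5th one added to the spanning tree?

Kruskal's algorithm — process edges by increasing weight (ties by edge label):
B E (4): add — endpoints in different components.
F H (4): add — endpoints in different components.
B F (5): add — endpoints in different components.
B G (6): add — endpoints in different components.
D I (6): add — endpoints in different components.
F G (6): skip — F and G already connected.
D G (7): add — endpoints in different components.
E G (7): skip — E and G already connected.
D F (10): skip — D and F already connected.
E I (10): skip — E and I already connected.
G I (10): skip — G and I already connected.
C D (11): add — endpoints in different components.
The 5th edge added is D I.

D-I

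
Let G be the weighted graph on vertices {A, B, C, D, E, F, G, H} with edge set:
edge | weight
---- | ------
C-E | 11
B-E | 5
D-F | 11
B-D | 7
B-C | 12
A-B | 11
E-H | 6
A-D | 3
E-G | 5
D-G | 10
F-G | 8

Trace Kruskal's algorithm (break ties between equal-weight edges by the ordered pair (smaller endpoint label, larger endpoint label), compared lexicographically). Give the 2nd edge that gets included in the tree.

Kruskal: consider edges lightest-first.
A-D (3): add — endpoints in different components.
B-E (5): add — endpoints in different components.
E-G (5): add — endpoints in different components.
E-H (6): add — endpoints in different components.
B-D (7): add — endpoints in different components.
F-G (8): add — endpoints in different components.
D-G (10): skip — D and G already connected.
A-B (11): skip — A and B already connected.
C-E (11): add — endpoints in different components.
The 2nd edge added is B-E.

B-E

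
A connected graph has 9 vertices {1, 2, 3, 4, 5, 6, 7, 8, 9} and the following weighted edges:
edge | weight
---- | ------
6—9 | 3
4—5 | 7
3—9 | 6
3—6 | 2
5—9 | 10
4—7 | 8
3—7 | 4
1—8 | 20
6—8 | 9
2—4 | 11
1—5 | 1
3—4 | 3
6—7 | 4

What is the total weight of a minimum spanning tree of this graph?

40

Kruskal: consider edges lightest-first.
1—5 (1): add — endpoints in different components.
3—6 (2): add — endpoints in different components.
3—4 (3): add — endpoints in different components.
6—9 (3): add — endpoints in different components.
3—7 (4): add — endpoints in different components.
6—7 (4): skip — 6 and 7 already connected.
3—9 (6): skip — 3 and 9 already connected.
4—5 (7): add — endpoints in different components.
4—7 (8): skip — 4 and 7 already connected.
6—8 (9): add — endpoints in different components.
5—9 (10): skip — 5 and 9 already connected.
2—4 (11): add — endpoints in different components.
MST edges: 1—5, 3—6, 3—4, 6—9, 3—7, 4—5, 6—8, 2—4; total weight 1+2+3+3+4+7+9+11 = 40.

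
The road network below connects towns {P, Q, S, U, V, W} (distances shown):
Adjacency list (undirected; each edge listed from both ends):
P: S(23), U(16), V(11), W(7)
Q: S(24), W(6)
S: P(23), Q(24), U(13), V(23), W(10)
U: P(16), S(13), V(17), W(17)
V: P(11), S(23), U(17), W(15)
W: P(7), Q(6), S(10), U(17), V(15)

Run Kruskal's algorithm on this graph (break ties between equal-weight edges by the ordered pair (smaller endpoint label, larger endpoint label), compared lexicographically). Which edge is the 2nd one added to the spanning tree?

P-W

Sort edges by weight, then run Kruskal:
Q W (6): add. Components now {Q,W} {V} {P} {U} {S}
P W (7): add. Components now {P,Q,W} {V} {U} {S}
S W (10): add. Components now {P,Q,S,W} {V} {U}
P V (11): add. Components now {P,Q,S,V,W} {U}
S U (13): add. Components now {P,Q,S,U,V,W}
The 2nd edge added is P W.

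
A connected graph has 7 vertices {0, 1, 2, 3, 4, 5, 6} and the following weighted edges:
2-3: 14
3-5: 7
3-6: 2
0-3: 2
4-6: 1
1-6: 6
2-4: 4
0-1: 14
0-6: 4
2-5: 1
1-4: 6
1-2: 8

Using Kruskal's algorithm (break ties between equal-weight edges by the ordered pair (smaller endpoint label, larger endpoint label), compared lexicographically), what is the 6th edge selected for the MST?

Sort edges by weight, then run Kruskal:
2-5 (1): add. Components now {0} {1} {2,5} {3} {4} {6}
4-6 (1): add. Components now {0} {1} {2,5} {3} {4,6}
0-3 (2): add. Components now {0,3} {1} {2,5} {4,6}
3-6 (2): add. Components now {0,3,4,6} {1} {2,5}
0-6 (4): skip — 0 and 6 already connected.
2-4 (4): add. Components now {0,2,3,4,5,6} {1}
1-4 (6): add. Components now {0,1,2,3,4,5,6}
The 6th edge added is 1-4.

1-4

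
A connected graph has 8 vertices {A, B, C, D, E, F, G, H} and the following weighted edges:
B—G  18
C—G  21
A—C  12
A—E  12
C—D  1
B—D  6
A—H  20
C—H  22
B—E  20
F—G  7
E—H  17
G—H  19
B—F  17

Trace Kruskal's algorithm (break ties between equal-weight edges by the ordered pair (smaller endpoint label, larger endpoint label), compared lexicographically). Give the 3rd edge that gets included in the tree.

F-G

Kruskal's algorithm — process edges by increasing weight (ties by edge label):
C—D (1): add — endpoints in different components.
B—D (6): add — endpoints in different components.
F—G (7): add — endpoints in different components.
A—C (12): add — endpoints in different components.
A—E (12): add — endpoints in different components.
B—F (17): add — endpoints in different components.
E—H (17): add — endpoints in different components.
The 3rd edge added is F—G.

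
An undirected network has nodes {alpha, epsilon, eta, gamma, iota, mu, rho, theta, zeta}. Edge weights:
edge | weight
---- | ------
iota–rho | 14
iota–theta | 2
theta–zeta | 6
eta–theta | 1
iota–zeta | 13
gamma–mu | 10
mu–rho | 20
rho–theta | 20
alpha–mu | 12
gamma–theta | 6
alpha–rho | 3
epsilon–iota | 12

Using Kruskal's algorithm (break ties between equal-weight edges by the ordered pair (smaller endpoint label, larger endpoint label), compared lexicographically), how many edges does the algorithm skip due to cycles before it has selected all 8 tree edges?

Kruskal: consider edges lightest-first.
eta–theta (1): add — endpoints in different components.
iota–theta (2): add — endpoints in different components.
alpha–rho (3): add — endpoints in different components.
gamma–theta (6): add — endpoints in different components.
theta–zeta (6): add — endpoints in different components.
gamma–mu (10): add — endpoints in different components.
alpha–mu (12): add — endpoints in different components.
epsilon–iota (12): add — endpoints in different components.
Edges rejected before the tree was complete: 0.

0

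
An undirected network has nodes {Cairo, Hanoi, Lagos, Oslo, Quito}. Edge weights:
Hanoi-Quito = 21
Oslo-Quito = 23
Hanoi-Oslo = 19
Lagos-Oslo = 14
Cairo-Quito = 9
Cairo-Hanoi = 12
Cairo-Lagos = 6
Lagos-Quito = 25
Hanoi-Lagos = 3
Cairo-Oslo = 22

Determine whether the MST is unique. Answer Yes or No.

Sort edges by weight, then run Kruskal:
Hanoi-Lagos (3): add — endpoints in different components.
Cairo-Lagos (6): add — endpoints in different components.
Cairo-Quito (9): add — endpoints in different components.
Cairo-Hanoi (12): skip — Hanoi and Cairo already connected.
Lagos-Oslo (14): add — endpoints in different components.
Every non-tree edge has weight strictly greater than the heaviest edge on the tree path between its endpoints, so the MST is unique.

Yes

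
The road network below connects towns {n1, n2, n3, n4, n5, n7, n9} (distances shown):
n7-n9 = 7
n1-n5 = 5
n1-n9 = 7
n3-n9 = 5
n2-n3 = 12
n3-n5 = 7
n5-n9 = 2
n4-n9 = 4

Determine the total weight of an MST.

35

Sort edges by weight, then run Kruskal:
n5-n9 (2): add — endpoints in different components.
n4-n9 (4): add — endpoints in different components.
n1-n5 (5): add — endpoints in different components.
n3-n9 (5): add — endpoints in different components.
n1-n9 (7): skip — n9 and n1 already connected.
n3-n5 (7): skip — n5 and n3 already connected.
n7-n9 (7): add — endpoints in different components.
n2-n3 (12): add — endpoints in different components.
MST edges: n5-n9, n4-n9, n1-n5, n3-n9, n7-n9, n2-n3; total weight 2+4+5+5+7+12 = 35.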